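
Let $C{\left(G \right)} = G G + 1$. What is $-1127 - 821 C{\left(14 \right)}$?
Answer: $-162864$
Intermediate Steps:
$C{\left(G \right)} = 1 + G^{2}$ ($C{\left(G \right)} = G^{2} + 1 = 1 + G^{2}$)
$-1127 - 821 C{\left(14 \right)} = -1127 - 821 \left(1 + 14^{2}\right) = -1127 - 821 \left(1 + 196\right) = -1127 - 161737 = -162864$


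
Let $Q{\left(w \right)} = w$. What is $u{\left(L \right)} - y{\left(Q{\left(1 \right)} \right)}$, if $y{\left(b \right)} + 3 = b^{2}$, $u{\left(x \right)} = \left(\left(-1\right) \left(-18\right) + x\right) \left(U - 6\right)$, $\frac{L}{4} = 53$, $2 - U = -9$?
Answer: $1152$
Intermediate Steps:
$U = 11$ ($U = 2 - -9 = 2 + 9 = 11$)
$L = 212$ ($L = 4 \cdot 53 = 212$)
$u{\left(x \right)} = 90 + 5 x$ ($u{\left(x \right)} = \left(\left(-1\right) \left(-18\right) + x\right) \left(11 - 6\right) = \left(18 + x\right) 5 = 90 + 5 x$)
$y{\left(b \right)} = -3 + b^{2}$
$u{\left(L \right)} - y{\left(Q{\left(1 \right)} \right)} = \left(90 + 5 \cdot 212\right) - \left(-3 + 1^{2}\right) = \left(90 + 1060\right) - \left(-3 + 1\right) = 1150 - -2 = 1150 + 2 = 1152$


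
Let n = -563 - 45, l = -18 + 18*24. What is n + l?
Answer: -194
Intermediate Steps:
l = 414 (l = -18 + 432 = 414)
n = -608
n + l = -608 + 414 = -194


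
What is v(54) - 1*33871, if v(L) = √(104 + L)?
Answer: -33871 + √158 ≈ -33858.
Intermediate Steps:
v(54) - 1*33871 = √(104 + 54) - 1*33871 = √158 - 33871 = -33871 + √158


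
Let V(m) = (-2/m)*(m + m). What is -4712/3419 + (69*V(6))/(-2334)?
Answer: -1675694/1329991 ≈ -1.2599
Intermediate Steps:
V(m) = -4 (V(m) = (-2/m)*(2*m) = -4)
-4712/3419 + (69*V(6))/(-2334) = -4712/3419 + (69*(-4))/(-2334) = -4712*1/3419 - 276*(-1/2334) = -4712/3419 + 46/389 = -1675694/1329991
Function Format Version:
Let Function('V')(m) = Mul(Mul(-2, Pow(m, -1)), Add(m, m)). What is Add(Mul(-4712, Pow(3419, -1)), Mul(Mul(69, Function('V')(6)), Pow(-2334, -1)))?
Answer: Rational(-1675694, 1329991) ≈ -1.2599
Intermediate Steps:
Function('V')(m) = -4 (Function('V')(m) = Mul(Mul(-2, Pow(m, -1)), Mul(2, m)) = -4)
Add(Mul(-4712, Pow(3419, -1)), Mul(Mul(69, Function('V')(6)), Pow(-2334, -1))) = Add(Mul(-4712, Pow(3419, -1)), Mul(Mul(69, -4), Pow(-2334, -1))) = Add(Mul(-4712, Rational(1, 3419)), Mul(-276, Rational(-1, 2334))) = Add(Rational(-4712, 3419), Rational(46, 389)) = Rational(-1675694, 1329991)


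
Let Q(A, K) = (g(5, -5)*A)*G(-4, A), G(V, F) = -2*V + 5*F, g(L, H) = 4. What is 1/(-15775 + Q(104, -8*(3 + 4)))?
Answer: 1/203873 ≈ 4.9050e-6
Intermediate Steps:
Q(A, K) = 4*A*(8 + 5*A) (Q(A, K) = (4*A)*(-2*(-4) + 5*A) = (4*A)*(8 + 5*A) = 4*A*(8 + 5*A))
1/(-15775 + Q(104, -8*(3 + 4))) = 1/(-15775 + 4*104*(8 + 5*104)) = 1/(-15775 + 4*104*(8 + 520)) = 1/(-15775 + 4*104*528) = 1/(-15775 + 219648) = 1/203873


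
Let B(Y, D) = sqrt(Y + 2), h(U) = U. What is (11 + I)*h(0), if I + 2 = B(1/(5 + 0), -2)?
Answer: 0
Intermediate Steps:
B(Y, D) = sqrt(2 + Y)
I = -2 + sqrt(55)/5 (I = -2 + sqrt(2 + 1/(5 + 0)) = -2 + sqrt(2 + 1/5) = -2 + sqrt(11/5) = -2 + sqrt(55)/5 ≈ -0.51676)
(11 + I)*h(0) = (11 + (-2 + sqrt(55)/5))*0 = (9 + sqrt(55)/5)*0 = 0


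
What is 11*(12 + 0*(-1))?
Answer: 132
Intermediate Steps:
11*(12 + 0*(-1)) = 11*(12 + 0) = 11*12 = 132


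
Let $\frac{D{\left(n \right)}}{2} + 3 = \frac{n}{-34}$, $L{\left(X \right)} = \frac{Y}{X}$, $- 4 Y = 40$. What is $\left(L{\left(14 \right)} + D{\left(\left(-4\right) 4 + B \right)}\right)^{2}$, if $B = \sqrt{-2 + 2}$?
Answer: $\frac{471969}{14161} \approx 33.329$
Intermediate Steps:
$Y = -10$ ($Y = \left(- \frac{1}{4}\right) 40 = -10$)
$B = 0$ ($B = \sqrt{0} = 0$)
$L{\left(X \right)} = - \frac{10}{X}$
$D{\left(n \right)} = -6 - \frac{n}{17}$ ($D{\left(n \right)} = -6 + 2 \frac{n}{-34} = -6 + 2 n \left(- \frac{1}{34}\right) = -6 + 2 \left(- \frac{n}{34}\right) = -6 - \frac{n}{17}$)
$\left(L{\left(14 \right)} + D{\left(\left(-4\right) 4 + B \right)}\right)^{2} = \left(- \frac{10}{14} - \left(6 + \frac{\left(-4\right) 4 + 0}{17}\right)\right)^{2} = \left(\left(-10\right) \frac{1}{14} - \left(6 + \frac{-16 + 0}{17}\right)\right)^{2} = \left(- \frac{5}{7} - \frac{86}{17}\right)^{2} = \left(- \frac{687}{119}\right)^{2} = \frac{471969}{14161}$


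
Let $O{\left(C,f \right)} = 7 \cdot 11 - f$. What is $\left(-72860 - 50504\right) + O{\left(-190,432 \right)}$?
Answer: $-123719$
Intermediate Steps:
$O{\left(C,f \right)} = 77 - f$
$\left(-72860 - 50504\right) + O{\left(-190,432 \right)} = \left(-72860 - 50504\right) + \left(77 - 432\right) = -123364 + \left(77 - 432\right) = -123364 - 355 = -123719$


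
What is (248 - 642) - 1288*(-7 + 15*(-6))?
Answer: 124542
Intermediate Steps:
(248 - 642) - 1288*(-7 + 15*(-6)) = -394 - 1288*(-7 - 90) = -394 - 1288*(-97) = -394 + 124936 = 124542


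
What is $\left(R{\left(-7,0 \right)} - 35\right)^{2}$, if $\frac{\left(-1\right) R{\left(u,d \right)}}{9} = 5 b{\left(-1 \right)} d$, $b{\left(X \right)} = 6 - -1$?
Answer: $1225$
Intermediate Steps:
$b{\left(X \right)} = 7$ ($b{\left(X \right)} = 6 + 1 = 7$)
$R{\left(u,d \right)} = - 315 d$ ($R{\left(u,d \right)} = - 9 \cdot 5 \cdot 7 d = - 9 \cdot 35 d = - 315 d$)
$\left(R{\left(-7,0 \right)} - 35\right)^{2} = \left(\left(-315\right) 0 - 35\right)^{2} = \left(0 - 35\right)^{2} = \left(-35\right)^{2} = 1225$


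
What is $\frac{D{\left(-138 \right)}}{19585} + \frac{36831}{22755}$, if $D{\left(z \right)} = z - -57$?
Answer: $\frac{47966132}{29710445} \approx 1.6145$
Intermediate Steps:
$D{\left(z \right)} = 57 + z$ ($D{\left(z \right)} = z + 57 = 57 + z$)
$\frac{D{\left(-138 \right)}}{19585} + \frac{36831}{22755} = \frac{57 - 138}{19585} + \frac{36831}{22755} = \left(-81\right) \frac{1}{19585} + 36831 \cdot \frac{1}{22755} = - \frac{81}{19585} + \frac{12277}{7585} = \frac{47966132}{29710445}$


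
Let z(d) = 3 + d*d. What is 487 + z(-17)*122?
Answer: 36111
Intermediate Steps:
z(d) = 3 + d²
487 + z(-17)*122 = 487 + (3 + (-17)²)*122 = 487 + (3 + 289)*122 = 487 + 292*122 = 487 + 35624 = 36111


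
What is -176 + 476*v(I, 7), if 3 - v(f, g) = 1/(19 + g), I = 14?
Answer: 16038/13 ≈ 1233.7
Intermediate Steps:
v(f, g) = 3 - 1/(19 + g)
-176 + 476*v(I, 7) = -176 + 476*((56 + 3*7)/(19 + 7)) = -176 + 476*((56 + 21)/26) = -176 + 476*((1/26)*77) = -176 + 476*(77/26) = -176 + 18326/13 = 16038/13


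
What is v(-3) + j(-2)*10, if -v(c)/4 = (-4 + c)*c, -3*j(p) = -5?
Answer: -202/3 ≈ -67.333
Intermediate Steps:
j(p) = 5/3 (j(p) = -⅓*(-5) = 5/3)
v(c) = -4*c*(-4 + c) (v(c) = -4*(-4 + c)*c = -4*c*(-4 + c))
v(-3) + j(-2)*10 = 4*(-3)*(4 - 1*(-3)) + (5/3)*10 = 4*(-3)*(4 + 3) + 50/3 = 4*(-3)*7 + 50/3 = -84 + 50/3 = -202/3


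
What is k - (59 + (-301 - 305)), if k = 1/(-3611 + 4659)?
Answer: 573257/1048 ≈ 547.00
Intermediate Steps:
k = 1/1048 ≈ 0.00095420
k - (59 + (-301 - 305)) = 1/1048 - (59 + (-301 - 305)) = 1/1048 - (59 - 606) = 1/1048 - 1*(-547) = 1/1048 + 547 = 573257/1048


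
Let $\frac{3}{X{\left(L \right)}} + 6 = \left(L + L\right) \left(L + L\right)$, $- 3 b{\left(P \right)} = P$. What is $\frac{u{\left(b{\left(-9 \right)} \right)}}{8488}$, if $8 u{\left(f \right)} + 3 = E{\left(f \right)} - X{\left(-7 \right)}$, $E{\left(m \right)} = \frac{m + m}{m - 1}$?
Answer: $- \frac{3}{12901760} \approx -2.3253 \cdot 10^{-7}$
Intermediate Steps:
$b{\left(P \right)} = - \frac{P}{3}$
$E{\left(m \right)} = \frac{2 m}{-1 + m}$
$X{\left(L \right)} = \frac{3}{-6 + 4 L^{2}}$ ($X{\left(L \right)} = \frac{3}{-6 + \left(L + L\right) \left(L + L\right)} = \frac{3}{-6 + 2 L 2 L} = \frac{3}{-6 + 4 L^{2}}$)
$u{\left(f \right)} = - \frac{573}{1520} + \frac{f}{4 \left(-1 + f\right)}$ ($u{\left(f \right)} = - \frac{3}{8} + \frac{\frac{2 f}{-1 + f} - \frac{3}{2 \left(-3 + 2 \left(-7\right)^{2}\right)}}{8} = - \frac{3}{8} + \frac{\frac{2 f}{-1 + f} - \frac{3}{2 \left(-3 + 2 \cdot 49\right)}}{8} = - \frac{3}{8} + \frac{\frac{2 f}{-1 + f} - \frac{3}{2 \left(-3 + 98\right)}}{8} = - \frac{3}{8} + \frac{\frac{2 f}{-1 + f} - \frac{3}{2 \cdot 95}}{8} = - \frac{3}{8} + \frac{\frac{2 f}{-1 + f} - \frac{3}{2} \cdot \frac{1}{95}}{8} = - \frac{3}{8} + \frac{\frac{2 f}{-1 + f} - \frac{3}{190}}{8} = - \frac{3}{8} + \frac{- \frac{3}{190} + \frac{2 f}{-1 + f}}{8} = - \frac{3}{8} + \left(- \frac{3}{1520} + \frac{f}{4 \left(-1 + f\right)}\right) = - \frac{573}{1520} + \frac{f}{4 \left(-1 + f\right)}$)
$\frac{u{\left(b{\left(-9 \right)} \right)}}{8488} = \frac{\frac{1}{1520} \frac{1}{-1 - -3} \left(573 - 193 \left(\left(- \frac{1}{3}\right) \left(-9\right)\right)\right)}{8488} = \frac{573 - 579}{1520 \left(-1 + 3\right)} \frac{1}{8488} = \frac{573 - 579}{1520 \cdot 2} \cdot \frac{1}{8488} = \frac{1}{1520} \cdot \frac{1}{2} \left(-6\right) \frac{1}{8488} = \left(- \frac{3}{1520}\right) \frac{1}{8488} = - \frac{3}{12901760}$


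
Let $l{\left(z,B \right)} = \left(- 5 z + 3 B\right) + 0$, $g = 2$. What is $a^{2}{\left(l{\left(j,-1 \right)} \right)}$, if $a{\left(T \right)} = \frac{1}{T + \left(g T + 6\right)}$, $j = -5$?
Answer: $\frac{1}{5184} \approx 0.0001929$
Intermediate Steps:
$l{\left(z,B \right)} = - 5 z + 3 B$
$a{\left(T \right)} = \frac{1}{6 + 3 T}$ ($a{\left(T \right)} = \frac{1}{T + \left(2 T + 6\right)} = \frac{1}{T + \left(6 + 2 T\right)} = \frac{1}{6 + 3 T}$)
$a^{2}{\left(l{\left(j,-1 \right)} \right)} = \left(\frac{1}{3 \left(2 + \left(\left(-5\right) \left(-5\right) + 3 \left(-1\right)\right)\right)}\right)^{2} = \left(\frac{1}{3 \left(2 + \left(25 - 3\right)\right)}\right)^{2} = \left(\frac{1}{3 \left(2 + 22\right)}\right)^{2} = \left(\frac{1}{3 \cdot 24}\right)^{2} = \left(\frac{1}{3} \cdot \frac{1}{24}\right)^{2} = \left(\frac{1}{72}\right)^{2} = \frac{1}{5184}$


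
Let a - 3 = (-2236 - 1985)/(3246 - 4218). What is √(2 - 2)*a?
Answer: 0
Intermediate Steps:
a = 793/108 (a = 3 + (-2236 - 1985)/(3246 - 4218) = 3 - 4221/(-972) = 3 - 4221*(-1/972) = 3 + 469/108 = 793/108 ≈ 7.3426)
√(2 - 2)*a = √(2 - 2)*(793/108) = √0*(793/108) = 0*(793/108) = 0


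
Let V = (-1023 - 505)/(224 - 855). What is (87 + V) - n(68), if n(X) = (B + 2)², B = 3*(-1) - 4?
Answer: 40650/631 ≈ 64.422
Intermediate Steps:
V = 1528/631 (V = -1528/(-631) = -1528*(-1/631) = 1528/631 ≈ 2.4216)
B = -7 (B = -3 - 4 = -7)
n(X) = 25 (n(X) = (-7 + 2)² = (-5)² = 25)
(87 + V) - n(68) = (87 + 1528/631) - 1*25 = 56425/631 - 25 = 40650/631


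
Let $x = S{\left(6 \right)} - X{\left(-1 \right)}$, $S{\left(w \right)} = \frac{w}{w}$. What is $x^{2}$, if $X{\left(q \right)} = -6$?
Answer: $49$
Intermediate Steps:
$S{\left(w \right)} = 1$
$x = 7$ ($x = 1 - -6 = 1 + 6 = 7$)
$x^{2} = 7^{2} = 49$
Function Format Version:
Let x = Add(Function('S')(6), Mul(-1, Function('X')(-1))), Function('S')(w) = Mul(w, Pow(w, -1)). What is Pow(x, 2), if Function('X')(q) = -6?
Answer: 49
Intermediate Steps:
Function('S')(w) = 1
x = 7 (x = Add(1, Mul(-1, -6)) = Add(1, 6) = 7)
Pow(x, 2) = Pow(7, 2) = 49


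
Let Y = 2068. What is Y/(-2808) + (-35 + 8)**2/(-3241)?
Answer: -2187355/2275182 ≈ -0.96140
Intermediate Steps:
Y/(-2808) + (-35 + 8)**2/(-3241) = 2068/(-2808) + (-35 + 8)**2/(-3241) = 2068*(-1/2808) + (-27)**2*(-1/3241) = -517/702 + 729*(-1/3241) = -517/702 - 729/3241 = -2187355/2275182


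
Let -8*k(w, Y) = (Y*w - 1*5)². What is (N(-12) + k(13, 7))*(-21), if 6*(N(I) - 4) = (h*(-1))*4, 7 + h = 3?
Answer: 38549/2 ≈ 19275.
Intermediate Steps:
h = -4 (h = -7 + 3 = -4)
N(I) = 20/3 (N(I) = 4 + (-4*(-1)*4)/6 = 4 + (4*4)/6 = 4 + (⅙)*16 = 4 + 8/3 = 20/3)
k(w, Y) = -(-5 + Y*w)²/8 (k(w, Y) = -(Y*w - 1*5)²/8 = -(Y*w - 5)²/8 = -(-5 + Y*w)²/8)
(N(-12) + k(13, 7))*(-21) = (20/3 - (-5 + 7*13)²/8)*(-21) = (20/3 - (-5 + 91)²/8)*(-21) = (20/3 - ⅛*86²)*(-21) = (20/3 - ⅛*7396)*(-21) = (20/3 - 1849/2)*(-21) = -5507/6*(-21) = 38549/2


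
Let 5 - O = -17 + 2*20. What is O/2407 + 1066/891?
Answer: 2549824/2144637 ≈ 1.1889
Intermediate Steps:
O = -18 (O = 5 - (-17 + 2*20) = 5 - (-17 + 40) = 5 - 1*23 = 5 - 23 = -18)
O/2407 + 1066/891 = -18/2407 + 1066/891 = 2549824/2144637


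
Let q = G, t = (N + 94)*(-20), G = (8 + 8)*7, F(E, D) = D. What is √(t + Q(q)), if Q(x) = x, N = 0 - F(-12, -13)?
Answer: 26*I*√3 ≈ 45.033*I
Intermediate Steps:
G = 112 (G = 16*7 = 112)
N = 13 (N = 0 - 1*(-13) = 0 + 13 = 13)
t = -2140 (t = (13 + 94)*(-20) = 107*(-20) = -2140)
q = 112
√(t + Q(q)) = √(-2140 + 112) = √(-2028) = 26*I*√3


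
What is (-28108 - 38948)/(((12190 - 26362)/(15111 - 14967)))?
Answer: 804672/1181 ≈ 681.35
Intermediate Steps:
(-28108 - 38948)/(((12190 - 26362)/(15111 - 14967))) = -67056/((-14172/144)) = -67056/((-14172*1/144)) = -67056/(-1181/12) = -67056*(-12/1181) = 804672/1181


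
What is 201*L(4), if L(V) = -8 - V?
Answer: -2412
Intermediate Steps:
201*L(4) = 201*(-8 - 1*4) = 201*(-8 - 4) = 201*(-12) = -2412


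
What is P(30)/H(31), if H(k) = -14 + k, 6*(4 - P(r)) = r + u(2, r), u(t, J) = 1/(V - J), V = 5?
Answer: -149/2550 ≈ -0.058431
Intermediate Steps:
u(t, J) = 1/(5 - J)
P(r) = 4 - r/6 + 1/(6*(-5 + r)) (P(r) = 4 - (r - 1/(-5 + r))/6 = 4 + (-r/6 + 1/(6*(-5 + r))) = 4 - r/6 + 1/(6*(-5 + r)))
P(30)/H(31) = ((1 + (-5 + 30)*(24 - 1*30))/(6*(-5 + 30)))/(-14 + 31) = ((⅙)*(1 + 25*(24 - 30))/25)/17 = ((⅙)*(1/25)*(1 + 25*(-6)))*(1/17) = ((⅙)*(1/25)*(1 - 150))*(1/17) = ((⅙)*(1/25)*(-149))*(1/17) = -149/150*1/17 = -149/2550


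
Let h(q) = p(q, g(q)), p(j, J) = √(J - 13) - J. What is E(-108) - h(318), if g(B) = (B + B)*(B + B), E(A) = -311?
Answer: 404185 - √404483 ≈ 4.0355e+5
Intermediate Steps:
g(B) = 4*B² (g(B) = (2*B)*(2*B) = 4*B²)
p(j, J) = √(-13 + J) - J
h(q) = √(-13 + 4*q²) - 4*q²
E(-108) - h(318) = -311 - (√(-13 + 4*318²) - 4*318²) = -311 - (√(-13 + 4*101124) - 4*101124) = -311 - (√(-13 + 404496) - 404496) = -311 - (√404483 - 404496) = -311 - (-404496 + √404483) = -311 + (404496 - √404483) = 404185 - √404483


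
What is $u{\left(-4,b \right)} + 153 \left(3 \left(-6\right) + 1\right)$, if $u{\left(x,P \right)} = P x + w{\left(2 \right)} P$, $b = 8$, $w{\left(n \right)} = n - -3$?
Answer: $-2593$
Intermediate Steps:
$w{\left(n \right)} = 3 + n$ ($w{\left(n \right)} = n + 3 = 3 + n$)
$u{\left(x,P \right)} = 5 P + P x$ ($u{\left(x,P \right)} = P x + \left(3 + 2\right) P = P x + 5 P = 5 P + P x$)
$u{\left(-4,b \right)} + 153 \left(3 \left(-6\right) + 1\right) = 8 \left(5 - 4\right) + 153 \left(3 \left(-6\right) + 1\right) = 8 \cdot 1 + 153 \left(-18 + 1\right) = 8 + 153 \left(-17\right) = 8 - 2601 = -2593$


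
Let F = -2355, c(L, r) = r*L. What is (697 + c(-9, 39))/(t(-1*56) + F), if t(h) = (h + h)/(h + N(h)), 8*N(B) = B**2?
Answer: -519/3533 ≈ -0.14690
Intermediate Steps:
N(B) = B**2/8
c(L, r) = L*r
t(h) = 2*h/(h + h**2/8) (t(h) = (h + h)/(h + h**2/8) = (2*h)/(h + h**2/8) = 2*h/(h + h**2/8))
(697 + c(-9, 39))/(t(-1*56) + F) = (697 - 9*39)/(16/(8 - 1*56) - 2355) = (697 - 351)/(16/(8 - 56) - 2355) = 346/(16/(-48) - 2355) = 346/(16*(-1/48) - 2355) = 346/(-1/3 - 2355) = 346/(-7066/3) = 346*(-3/7066) = -519/3533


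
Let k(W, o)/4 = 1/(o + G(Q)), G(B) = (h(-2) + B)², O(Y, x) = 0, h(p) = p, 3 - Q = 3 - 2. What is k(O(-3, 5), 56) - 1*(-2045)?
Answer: 28631/14 ≈ 2045.1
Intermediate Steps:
Q = 2 (Q = 3 - (3 - 2) = 3 - 1*1 = 3 - 1 = 2)
G(B) = (-2 + B)²
k(W, o) = 4/o (k(W, o) = 4/(o + (-2 + 2)²) = 4/(o + 0²) = 4/(o + 0) = 4/o)
k(O(-3, 5), 56) - 1*(-2045) = 4/56 - 1*(-2045) = 4*(1/56) + 2045 = 1/14 + 2045 = 28631/14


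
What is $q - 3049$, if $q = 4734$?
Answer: $1685$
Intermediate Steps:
$q - 3049 = 4734 - 3049 = 1685$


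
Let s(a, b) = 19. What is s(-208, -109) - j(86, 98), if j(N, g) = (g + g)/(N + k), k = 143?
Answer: 4155/229 ≈ 18.144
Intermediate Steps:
j(N, g) = 2*g/(143 + N) (j(N, g) = (g + g)/(N + 143) = (2*g)/(143 + N) = 2*g/(143 + N))
s(-208, -109) - j(86, 98) = 19 - 2*98/(143 + 86) = 19 - 2*98/229 = 19 - 1*196/229 = 19 - 196/229 = 4155/229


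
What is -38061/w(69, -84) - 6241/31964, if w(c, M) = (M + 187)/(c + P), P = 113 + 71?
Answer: -307795839235/3292292 ≈ -93490.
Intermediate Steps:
P = 184
w(c, M) = (187 + M)/(184 + c) (w(c, M) = (M + 187)/(c + 184) = (187 + M)/(184 + c))
-38061/w(69, -84) - 6241/31964 = -38061*(184 + 69)/(187 - 84) - 6241/31964 = -38061/(103/253) - 6241*1/31964 = -38061/((1/253)*103) - 6241/31964 = -38061/103/253 - 6241/31964 = -38061*253/103 - 6241/31964 = -9629433/103 - 6241/31964 = -307795839235/3292292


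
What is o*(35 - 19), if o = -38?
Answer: -608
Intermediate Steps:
o*(35 - 19) = -38*(35 - 19) = -38*16 = -608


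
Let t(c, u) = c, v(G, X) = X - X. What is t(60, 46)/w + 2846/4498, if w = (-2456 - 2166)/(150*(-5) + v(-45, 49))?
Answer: 53891053/5197439 ≈ 10.369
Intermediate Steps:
v(G, X) = 0
w = 2311/375 (w = (-2456 - 2166)/(150*(-5) + 0) = -4622/(-750 + 0) = -4622/(-750) = -4622*(-1/750) = 2311/375 ≈ 6.1627)
t(60, 46)/w + 2846/4498 = 60/(2311/375) + 2846/4498 = 60*(375/2311) + 2846*(1/4498) = 22500/2311 + 1423/2249 = 53891053/5197439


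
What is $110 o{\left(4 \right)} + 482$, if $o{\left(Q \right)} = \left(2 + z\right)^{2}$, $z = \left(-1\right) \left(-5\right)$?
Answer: $5872$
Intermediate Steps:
$z = 5$
$o{\left(Q \right)} = 49$ ($o{\left(Q \right)} = \left(2 + 5\right)^{2} = 7^{2} = 49$)
$110 o{\left(4 \right)} + 482 = 110 \cdot 49 + 482 = 5390 + 482 = 5872$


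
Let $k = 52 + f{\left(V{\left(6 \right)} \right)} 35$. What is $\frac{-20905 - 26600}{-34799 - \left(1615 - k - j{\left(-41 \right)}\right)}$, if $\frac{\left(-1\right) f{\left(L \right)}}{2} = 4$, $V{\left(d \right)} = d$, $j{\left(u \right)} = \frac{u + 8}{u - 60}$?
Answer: $\frac{1599335}{1233603} \approx 1.2965$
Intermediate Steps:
$j{\left(u \right)} = \frac{8 + u}{-60 + u}$
$f{\left(L \right)} = -8$ ($f{\left(L \right)} = \left(-2\right) 4 = -8$)
$k = -228$ ($k = 52 - 280 = -228$)
$\frac{-20905 - 26600}{-34799 - \left(1615 - k - j{\left(-41 \right)}\right)} = \frac{-20905 - 26600}{-34799 - \left(1843 - \frac{8 - 41}{-60 - 41}\right)} = - \frac{47505}{-34799 - \left(1843 - \frac{1}{-101} \left(-33\right)\right)} = - \frac{47505}{-34799 - \frac{186110}{101}} = - \frac{47505}{- \frac{3700809}{101}} = \left(-47505\right) \left(- \frac{101}{3700809}\right) = \frac{1599335}{1233603}$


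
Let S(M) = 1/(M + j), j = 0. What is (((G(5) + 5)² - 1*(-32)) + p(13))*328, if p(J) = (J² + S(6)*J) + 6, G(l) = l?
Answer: 304220/3 ≈ 1.0141e+5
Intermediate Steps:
S(M) = 1/M (S(M) = 1/(M + 0) = 1/M)
p(J) = 6 + J² + J/6 (p(J) = (J² + J/6) + 6 = 6 + J² + J/6)
(((G(5) + 5)² - 1*(-32)) + p(13))*328 = (((5 + 5)² - 1*(-32)) + (6 + 13² + (⅙)*13))*328 = ((10² + 32) + (6 + 169 + 13/6))*328 = ((100 + 32) + 1063/6)*328 = (132 + 1063/6)*328 = (1855/6)*328 = 304220/3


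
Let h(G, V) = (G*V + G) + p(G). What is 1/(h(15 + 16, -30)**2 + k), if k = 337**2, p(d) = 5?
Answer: 1/912805 ≈ 1.0955e-6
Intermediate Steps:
k = 113569
h(G, V) = 5 + G + G*V (h(G, V) = (G*V + G) + 5 = (G + G*V) + 5 = 5 + G + G*V)
1/(h(15 + 16, -30)**2 + k) = 1/((5 + (15 + 16) + (15 + 16)*(-30))**2 + 113569) = 1/((5 + 31 + 31*(-30))**2 + 113569) = 1/((5 + 31 - 930)**2 + 113569) = 1/((-894)**2 + 113569) = 1/(799236 + 113569) = 1/912805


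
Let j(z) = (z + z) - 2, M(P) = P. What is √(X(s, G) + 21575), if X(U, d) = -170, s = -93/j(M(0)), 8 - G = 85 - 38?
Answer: √21405 ≈ 146.30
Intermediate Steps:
G = -39 (G = 8 - (85 - 38) = 8 - 1*47 = 8 - 47 = -39)
j(z) = -2 + 2*z (j(z) = 2*z - 2 = -2 + 2*z)
s = 93/2 (s = -93/(-2 + 2*0) = -93/(-2 + 0) = -93/(-2) = -93*(-½) = 93/2 ≈ 46.500)
√(X(s, G) + 21575) = √(-170 + 21575) = √21405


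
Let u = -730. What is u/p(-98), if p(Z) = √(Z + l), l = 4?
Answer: 365*I*√94/47 ≈ 75.294*I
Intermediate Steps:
p(Z) = √(4 + Z) (p(Z) = √(Z + 4) = √(4 + Z))
u/p(-98) = -730/√(4 - 98) = -730*(-I*√94/94) = -(-365)*I*√94/47 = 365*I*√94/47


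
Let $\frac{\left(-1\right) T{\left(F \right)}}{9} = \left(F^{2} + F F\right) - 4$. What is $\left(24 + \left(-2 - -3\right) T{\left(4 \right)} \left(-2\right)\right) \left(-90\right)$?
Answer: $-47520$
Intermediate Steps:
$T{\left(F \right)} = 36 - 18 F^{2}$ ($T{\left(F \right)} = - 9 \left(\left(F^{2} + F F\right) - 4\right) = - 9 \left(\left(F^{2} + F^{2}\right) - 4\right) = - 9 \left(2 F^{2} - 4\right) = - 9 \left(-4 + 2 F^{2}\right) = 36 - 18 F^{2}$)
$\left(24 + \left(-2 - -3\right) T{\left(4 \right)} \left(-2\right)\right) \left(-90\right) = \left(24 + \left(-2 - -3\right) \left(36 - 18 \cdot 4^{2}\right) \left(-2\right)\right) \left(-90\right) = \left(24 + \left(-2 + 3\right) \left(36 - 288\right) \left(-2\right)\right) \left(-90\right) = \left(24 + 1 \left(36 - 288\right) \left(-2\right)\right) \left(-90\right) = \left(24 + 1 \left(-252\right) \left(-2\right)\right) \left(-90\right) = \left(24 - -504\right) \left(-90\right) = \left(24 + 504\right) \left(-90\right) = 528 \left(-90\right) = -47520$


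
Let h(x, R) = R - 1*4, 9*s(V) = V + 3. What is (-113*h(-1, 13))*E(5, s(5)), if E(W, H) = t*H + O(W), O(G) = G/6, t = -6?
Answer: 9153/2 ≈ 4576.5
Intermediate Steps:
s(V) = ⅓ + V/9 (s(V) = (V + 3)/9 = (3 + V)/9 = ⅓ + V/9)
O(G) = G/6 (O(G) = G*(⅙) = G/6)
h(x, R) = -4 + R (h(x, R) = R - 4 = -4 + R)
E(W, H) = -6*H + W/6
(-113*h(-1, 13))*E(5, s(5)) = (-113*(-4 + 13))*(-6*(⅓ + (⅑)*5) + (⅙)*5) = (-113*9)*(-6*(⅓ + 5/9) + ⅚) = -1017*(-6*8/9 + ⅚) = -1017*(-16/3 + ⅚) = -1017*(-9/2) = 9153/2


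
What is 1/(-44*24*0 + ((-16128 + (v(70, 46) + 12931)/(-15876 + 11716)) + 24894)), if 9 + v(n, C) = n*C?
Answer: 2080/18225209 ≈ 0.00011413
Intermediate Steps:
v(n, C) = -9 + C*n (v(n, C) = -9 + n*C = -9 + C*n)
1/(-44*24*0 + ((-16128 + (v(70, 46) + 12931)/(-15876 + 11716)) + 24894)) = 1/(-44*24*0 + ((-16128 + ((-9 + 46*70) + 12931)/(-15876 + 11716)) + 24894)) = 1/(-1056*0 + ((-16128 + ((-9 + 3220) + 12931)/(-4160)) + 24894)) = 1/(0 + ((-16128 + (3211 + 12931)*(-1/4160)) + 24894)) = 1/(0 + ((-16128 + 16142*(-1/4160)) + 24894)) = 1/(0 + ((-16128 - 8071/2080) + 24894)) = 1/(0 + (-33554311/2080 + 24894)) = 1/(0 + 18225209/2080) = 1/(18225209/2080) = 2080/18225209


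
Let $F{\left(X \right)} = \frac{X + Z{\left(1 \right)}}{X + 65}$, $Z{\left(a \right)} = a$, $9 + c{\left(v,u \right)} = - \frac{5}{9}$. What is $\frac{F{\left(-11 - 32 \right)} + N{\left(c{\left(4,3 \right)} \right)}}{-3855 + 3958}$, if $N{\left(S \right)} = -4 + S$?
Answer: $- \frac{1531}{10197} \approx -0.15014$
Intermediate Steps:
$c{\left(v,u \right)} = - \frac{86}{9}$ ($c{\left(v,u \right)} = -9 - \frac{5}{9} = - \frac{86}{9}$)
$F{\left(X \right)} = \frac{1 + X}{65 + X}$ ($F{\left(X \right)} = \frac{X + 1}{X + 65} = \frac{1 + X}{65 + X}$)
$\frac{F{\left(-11 - 32 \right)} + N{\left(c{\left(4,3 \right)} \right)}}{-3855 + 3958} = \frac{\frac{1 - 43}{65 - 43} - \frac{122}{9}}{-3855 + 3958} = \frac{\frac{1 - 43}{65 - 43} - \frac{122}{9}}{103} = \left(\frac{1 - 43}{65 - 43} - \frac{122}{9}\right) \frac{1}{103} = \left(\frac{1}{22} \left(-42\right) - \frac{122}{9}\right) \frac{1}{103} = \left(- \frac{21}{11} - \frac{122}{9}\right) \frac{1}{103} = \left(- \frac{1531}{99}\right) \frac{1}{103} = - \frac{1531}{10197}$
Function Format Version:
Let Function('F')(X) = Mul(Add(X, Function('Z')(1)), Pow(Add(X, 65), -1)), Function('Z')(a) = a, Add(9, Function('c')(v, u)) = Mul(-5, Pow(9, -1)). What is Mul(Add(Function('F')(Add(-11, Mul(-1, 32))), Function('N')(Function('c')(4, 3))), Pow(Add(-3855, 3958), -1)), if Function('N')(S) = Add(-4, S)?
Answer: Rational(-1531, 10197) ≈ -0.15014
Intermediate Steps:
Function('c')(v, u) = Rational(-86, 9) (Function('c')(v, u) = Add(-9, Mul(-5, Pow(9, -1))) = Add(-9, Mul(-5, Rational(1, 9))) = Add(-9, Rational(-5, 9)) = Rational(-86, 9))
Function('F')(X) = Mul(Pow(Add(65, X), -1), Add(1, X)) (Function('F')(X) = Mul(Add(X, 1), Pow(Add(X, 65), -1)) = Mul(Add(1, X), Pow(Add(65, X), -1)) = Mul(Pow(Add(65, X), -1), Add(1, X)))
Mul(Add(Function('F')(Add(-11, Mul(-1, 32))), Function('N')(Function('c')(4, 3))), Pow(Add(-3855, 3958), -1)) = Mul(Add(Mul(Pow(Add(65, Add(-11, Mul(-1, 32))), -1), Add(1, Add(-11, Mul(-1, 32)))), Add(-4, Rational(-86, 9))), Pow(Add(-3855, 3958), -1)) = Mul(Add(Mul(Pow(Add(65, Add(-11, -32)), -1), Add(1, Add(-11, -32))), Rational(-122, 9)), Pow(103, -1)) = Mul(Add(Mul(Pow(Add(65, -43), -1), Add(1, -43)), Rational(-122, 9)), Rational(1, 103)) = Mul(Add(Mul(Pow(22, -1), -42), Rational(-122, 9)), Rational(1, 103)) = Mul(Add(Mul(Rational(1, 22), -42), Rational(-122, 9)), Rational(1, 103)) = Mul(Add(Rational(-21, 11), Rational(-122, 9)), Rational(1, 103)) = Mul(Rational(-1531, 99), Rational(1, 103)) = Rational(-1531, 10197)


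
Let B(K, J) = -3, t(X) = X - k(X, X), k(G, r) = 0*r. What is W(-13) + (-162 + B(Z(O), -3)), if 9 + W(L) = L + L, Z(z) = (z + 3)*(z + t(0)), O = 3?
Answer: -200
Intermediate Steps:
k(G, r) = 0
t(X) = X (t(X) = X - 1*0 = X + 0 = X)
Z(z) = z*(3 + z) (Z(z) = (z + 3)*(z + 0) = (3 + z)*z = z*(3 + z))
W(L) = -9 + 2*L (W(L) = -9 + (L + L) = -9 + 2*L)
W(-13) + (-162 + B(Z(O), -3)) = (-9 + 2*(-13)) + (-162 - 3) = (-9 - 26) - 165 = -35 - 165 = -200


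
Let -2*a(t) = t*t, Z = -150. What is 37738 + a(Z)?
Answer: 26488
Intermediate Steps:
a(t) = -t**2/2 (a(t) = -t*t/2 = -t**2/2)
37738 + a(Z) = 37738 - 1/2*(-150)**2 = 37738 - 1/2*22500 = 37738 - 11250 = 26488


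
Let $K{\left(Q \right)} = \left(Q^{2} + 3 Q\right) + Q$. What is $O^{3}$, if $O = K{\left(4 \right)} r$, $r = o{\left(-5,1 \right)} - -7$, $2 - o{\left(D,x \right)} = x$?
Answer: $16777216$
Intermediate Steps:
$o{\left(D,x \right)} = 2 - x$
$K{\left(Q \right)} = Q^{2} + 4 Q$
$r = 8$ ($r = \left(2 - 1\right) - -7 = \left(2 - 1\right) + 7 = 1 + 7 = 8$)
$O = 256$ ($O = 4 \left(4 + 4\right) 8 = 4 \cdot 8 \cdot 8 = 32 \cdot 8 = 256$)
$O^{3} = 256^{3} = 16777216$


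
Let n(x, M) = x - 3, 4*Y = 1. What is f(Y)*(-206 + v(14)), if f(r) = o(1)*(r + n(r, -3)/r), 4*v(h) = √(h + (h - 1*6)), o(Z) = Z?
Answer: 4429/2 - 43*√22/16 ≈ 2201.9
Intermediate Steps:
Y = ¼ (Y = (¼)*1 = ¼ ≈ 0.25000)
n(x, M) = -3 + x
v(h) = √(-6 + 2*h)/4 (v(h) = √(h + (h - 1*6))/4 = √(h + (h - 6))/4 = √(h + (-6 + h))/4 = √(-6 + 2*h)/4)
f(r) = r + (-3 + r)/r (f(r) = 1*(r + (-3 + r)/r) = r + (-3 + r)/r)
f(Y)*(-206 + v(14)) = (1 + ¼ - 3/¼)*(-206 + √(-6 + 2*14)/4) = (1 + ¼ - 3*4)*(-206 + √(-6 + 28)/4) = (1 + ¼ - 12)*(-206 + √22/4) = -43*(-206 + √22/4)/4 = 4429/2 - 43*√22/16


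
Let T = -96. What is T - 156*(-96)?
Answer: 14880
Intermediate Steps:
T - 156*(-96) = -96 - 156*(-96) = -96 + 14976 = 14880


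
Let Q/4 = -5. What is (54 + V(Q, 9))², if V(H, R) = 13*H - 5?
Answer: 44521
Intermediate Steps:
Q = -20 (Q = 4*(-5) = -20)
V(H, R) = -5 + 13*H
(54 + V(Q, 9))² = (54 + (-5 + 13*(-20)))² = (54 + (-5 - 260))² = (54 - 265)² = (-211)² = 44521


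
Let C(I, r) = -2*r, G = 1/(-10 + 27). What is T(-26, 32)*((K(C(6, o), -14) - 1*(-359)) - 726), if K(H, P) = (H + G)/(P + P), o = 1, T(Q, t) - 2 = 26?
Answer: -174659/17 ≈ -10274.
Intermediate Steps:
T(Q, t) = 28 (T(Q, t) = 2 + 26 = 28)
G = 1/17 ≈ 0.058824
K(H, P) = (1/17 + H)/(2*P) (K(H, P) = (H + 1/17)/(P + P) = (1/17 + H)/((2*P)) = (1/17 + H)*(1/(2*P)) = (1/17 + H)/(2*P))
T(-26, 32)*((K(C(6, o), -14) - 1*(-359)) - 726) = 28*(((1/34)*(1 + 17*(-2*1))/(-14) - 1*(-359)) - 726) = 28*(((1/34)*(-1/14)*(1 + 17*(-2)) + 359) - 726) = 28*(((1/34)*(-1/14)*(1 - 34) + 359) - 726) = 28*(((1/34)*(-1/14)*(-33) + 359) - 726) = 28*((33/476 + 359) - 726) = 28*(170917/476 - 726) = 28*(-174659/476) = -174659/17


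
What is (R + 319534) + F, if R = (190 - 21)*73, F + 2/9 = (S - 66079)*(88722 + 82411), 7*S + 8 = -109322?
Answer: -880791573092/63 ≈ -1.3981e+10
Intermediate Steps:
S = -109330/7 (S = -8/7 + (⅐)*(-109322) = -8/7 - 109322/7 = -109330/7 ≈ -15619.)
F = -880812480965/63 (F = -2/9 + (-109330/7 - 66079)*(88722 + 82411) = -2/9 - 571883/7*171133 = -2/9 - 97868053439/7 = -880812480965/63 ≈ -1.3981e+10)
R = 12337 (R = 169*73 = 12337)
(R + 319534) + F = (12337 + 319534) - 880812480965/63 = 331871 - 880812480965/63 = -880791573092/63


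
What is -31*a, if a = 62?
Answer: -1922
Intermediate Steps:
-31*a = -31*62 = -1922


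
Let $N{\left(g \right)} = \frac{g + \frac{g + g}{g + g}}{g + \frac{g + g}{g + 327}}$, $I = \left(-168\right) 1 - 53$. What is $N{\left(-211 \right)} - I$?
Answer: $\frac{2763409}{12449} \approx 221.98$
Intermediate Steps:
$I = -221$ ($I = -168 - 53 = -221$)
$N{\left(g \right)} = \frac{1 + g}{g + \frac{2 g}{327 + g}}$ ($N{\left(g \right)} = \frac{g + \frac{2 g}{2 g}}{g + \frac{2 g}{327 + g}} = \frac{g + 2 g \frac{1}{2 g}}{g + \frac{2 g}{327 + g}} = \frac{g + 1}{g + \frac{2 g}{327 + g}} = \frac{1 + g}{g + \frac{2 g}{327 + g}}$)
$N{\left(-211 \right)} - I = \frac{327 + \left(-211\right)^{2} + 328 \left(-211\right)}{\left(-211\right) \left(329 - 211\right)} - -221 = - \frac{327 + 44521 - 69208}{211 \cdot 118} + 221 = \left(- \frac{1}{211}\right) \frac{1}{118} \left(-24360\right) + 221 = \frac{12180}{12449} + 221 = \frac{2763409}{12449}$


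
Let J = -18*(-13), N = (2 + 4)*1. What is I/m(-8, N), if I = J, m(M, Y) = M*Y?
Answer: -39/8 ≈ -4.8750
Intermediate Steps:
N = 6 (N = 6*1 = 6)
J = 234
I = 234
I/m(-8, N) = 234/((-8*6)) = 234/(-48) = 234*(-1/48) = -39/8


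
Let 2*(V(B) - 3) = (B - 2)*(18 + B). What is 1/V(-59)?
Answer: 2/2507 ≈ 0.00079777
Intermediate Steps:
V(B) = 3 + (-2 + B)*(18 + B)/2 (V(B) = 3 + ((B - 2)*(18 + B))/2 = 3 + ((-2 + B)*(18 + B))/2 = 3 + (-2 + B)*(18 + B)/2)
1/V(-59) = 1/(-15 + (1/2)*(-59)**2 + 8*(-59)) = 1/(-15 + (1/2)*3481 - 472) = 1/(-15 + 3481/2 - 472) = 1/(2507/2) = 2/2507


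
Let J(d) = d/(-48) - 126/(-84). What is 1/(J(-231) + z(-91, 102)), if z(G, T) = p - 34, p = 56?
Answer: 16/453 ≈ 0.035320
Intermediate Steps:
z(G, T) = 22 (z(G, T) = 56 - 34 = 22)
J(d) = 3/2 - d/48 (J(d) = d*(-1/48) - 126*(-1/84) = -d/48 + 3/2 = 3/2 - d/48)
1/(J(-231) + z(-91, 102)) = 1/((3/2 - 1/48*(-231)) + 22) = 1/((3/2 + 77/16) + 22) = 1/(101/16 + 22) = 1/(453/16) = 16/453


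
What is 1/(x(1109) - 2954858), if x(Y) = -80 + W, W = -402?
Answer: -1/2955340 ≈ -3.3837e-7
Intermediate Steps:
x(Y) = -482 (x(Y) = -80 - 402 = -482)
1/(x(1109) - 2954858) = 1/(-482 - 2954858) = 1/(-2955340) = -1/2955340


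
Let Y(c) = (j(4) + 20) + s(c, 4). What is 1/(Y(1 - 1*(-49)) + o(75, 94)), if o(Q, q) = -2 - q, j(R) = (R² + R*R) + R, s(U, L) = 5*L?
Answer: -1/20 ≈ -0.050000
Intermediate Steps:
j(R) = R + 2*R² (j(R) = (R² + R²) + R = 2*R² + R = R + 2*R²)
Y(c) = 76 (Y(c) = (4*(1 + 2*4) + 20) + 5*4 = (4*(1 + 8) + 20) + 20 = (4*9 + 20) + 20 = (36 + 20) + 20 = 56 + 20 = 76)
1/(Y(1 - 1*(-49)) + o(75, 94)) = 1/(76 + (-2 - 1*94)) = 1/(76 + (-2 - 94)) = 1/(76 - 96) = 1/(-20) = -1/20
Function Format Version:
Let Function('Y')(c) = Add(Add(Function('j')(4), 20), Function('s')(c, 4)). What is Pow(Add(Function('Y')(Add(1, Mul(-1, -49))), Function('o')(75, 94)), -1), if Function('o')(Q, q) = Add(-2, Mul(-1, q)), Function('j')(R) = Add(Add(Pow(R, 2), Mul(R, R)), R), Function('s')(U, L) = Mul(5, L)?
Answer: Rational(-1, 20) ≈ -0.050000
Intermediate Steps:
Function('j')(R) = Add(R, Mul(2, Pow(R, 2))) (Function('j')(R) = Add(Add(Pow(R, 2), Pow(R, 2)), R) = Add(Mul(2, Pow(R, 2)), R) = Add(R, Mul(2, Pow(R, 2))))
Function('Y')(c) = 76 (Function('Y')(c) = Add(Add(Mul(4, Add(1, Mul(2, 4))), 20), Mul(5, 4)) = Add(Add(Mul(4, Add(1, 8)), 20), 20) = Add(Add(Mul(4, 9), 20), 20) = Add(Add(36, 20), 20) = Add(56, 20) = 76)
Pow(Add(Function('Y')(Add(1, Mul(-1, -49))), Function('o')(75, 94)), -1) = Pow(Add(76, Add(-2, Mul(-1, 94))), -1) = Pow(Add(76, Add(-2, -94)), -1) = Pow(Add(76, -96), -1) = Pow(-20, -1) = Rational(-1, 20)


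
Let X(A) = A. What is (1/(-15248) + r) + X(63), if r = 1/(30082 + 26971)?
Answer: 54806439267/869944144 ≈ 63.000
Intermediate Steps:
r = 1/57053 ≈ 1.7528e-5
(1/(-15248) + r) + X(63) = (1/(-15248) + 1/57053) + 63 = (-1/15248 + 1/57053) + 63 = -41805/869944144 + 63 = 54806439267/869944144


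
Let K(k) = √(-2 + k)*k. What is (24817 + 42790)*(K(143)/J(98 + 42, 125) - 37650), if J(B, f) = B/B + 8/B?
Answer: -2545403550 + 338373035*√141/37 ≈ -2.4368e+9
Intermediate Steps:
J(B, f) = 1 + 8/B
K(k) = k*√(-2 + k)
(24817 + 42790)*(K(143)/J(98 + 42, 125) - 37650) = (24817 + 42790)*((143*√(-2 + 143))/(((8 + (98 + 42))/(98 + 42))) - 37650) = 67607*((143*√141)/(((8 + 140)/140)) - 37650) = 67607*((143*√141)/(((1/140)*148)) - 37650) = 67607*((143*√141)/(37/35) - 37650) = 67607*((143*√141)*(35/37) - 37650) = 67607*(5005*√141/37 - 37650) = 67607*(-37650 + 5005*√141/37) = -2545403550 + 338373035*√141/37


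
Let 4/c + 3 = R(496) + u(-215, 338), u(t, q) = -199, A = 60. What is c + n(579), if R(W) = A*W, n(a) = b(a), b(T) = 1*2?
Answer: 29560/14779 ≈ 2.0001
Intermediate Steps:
b(T) = 2
n(a) = 2
R(W) = 60*W
c = 2/14779 (c = 4/(-3 + (60*496 - 199)) = 4/(-3 + (29760 - 199)) = 4/(-3 + 29561) = 4/29558 = 4*(1/29558) = 2/14779 ≈ 0.00013533)
c + n(579) = 2/14779 + 2 = 29560/14779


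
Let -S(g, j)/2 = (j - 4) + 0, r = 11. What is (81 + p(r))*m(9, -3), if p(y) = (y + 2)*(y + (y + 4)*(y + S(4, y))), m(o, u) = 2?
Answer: -722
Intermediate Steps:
S(g, j) = 8 - 2*j (S(g, j) = -2*((j - 4) + 0) = -2*((-4 + j) + 0) = -2*(-4 + j) = 8 - 2*j)
p(y) = (2 + y)*(y + (4 + y)*(8 - y)) (p(y) = (y + 2)*(y + (y + 4)*(y + (8 - 2*y))) = (2 + y)*(y + (4 + y)*(8 - y)))
(81 + p(r))*m(9, -3) = (81 + (64 - 1*11³ + 3*11² + 42*11))*2 = (81 + (64 - 1*1331 + 3*121 + 462))*2 = (81 + (64 - 1331 + 363 + 462))*2 = (81 - 442)*2 = -361*2 = -722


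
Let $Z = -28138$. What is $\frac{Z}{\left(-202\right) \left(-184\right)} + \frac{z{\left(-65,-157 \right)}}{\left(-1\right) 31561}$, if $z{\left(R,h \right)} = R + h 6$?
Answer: $- \frac{425317621}{586529624} \approx -0.72514$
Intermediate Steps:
$z{\left(R,h \right)} = R + 6 h$
$\frac{Z}{\left(-202\right) \left(-184\right)} + \frac{z{\left(-65,-157 \right)}}{\left(-1\right) 31561} = - \frac{28138}{\left(-202\right) \left(-184\right)} + \frac{-65 + 6 \left(-157\right)}{\left(-1\right) 31561} = - \frac{28138}{37168} + \frac{-65 - 942}{-31561} = \left(-28138\right) \frac{1}{37168} - - \frac{1007}{31561} = - \frac{14069}{18584} + \frac{1007}{31561} = - \frac{425317621}{586529624}$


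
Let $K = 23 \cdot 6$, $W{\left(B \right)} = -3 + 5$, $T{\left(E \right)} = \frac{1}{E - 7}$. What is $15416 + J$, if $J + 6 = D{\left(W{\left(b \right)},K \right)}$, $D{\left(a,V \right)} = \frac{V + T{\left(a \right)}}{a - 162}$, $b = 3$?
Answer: $\frac{12327311}{800} \approx 15409.0$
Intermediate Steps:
$T{\left(E \right)} = \frac{1}{-7 + E}$
$W{\left(B \right)} = 2$
$K = 138$
$D{\left(a,V \right)} = \frac{V + \frac{1}{-7 + a}}{-162 + a}$ ($D{\left(a,V \right)} = \frac{V + \frac{1}{-7 + a}}{a - 162} = \frac{V + \frac{1}{-7 + a}}{-162 + a}$)
$J = - \frac{5489}{800}$ ($J = -6 + \frac{1 + 138 \left(-7 + 2\right)}{\left(-162 + 2\right) \left(-7 + 2\right)} = -6 + \frac{1 + 138 \left(-5\right)}{\left(-160\right) \left(-5\right)} = -6 - - \frac{1 - 690}{800} = -6 - \left(- \frac{1}{800}\right) \left(-689\right) = -6 - \frac{689}{800} = - \frac{5489}{800} \approx -6.8613$)
$15416 + J = 15416 - \frac{5489}{800} = \frac{12327311}{800}$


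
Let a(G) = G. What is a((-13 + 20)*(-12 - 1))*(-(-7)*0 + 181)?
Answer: -16471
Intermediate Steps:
a((-13 + 20)*(-12 - 1))*(-(-7)*0 + 181) = ((-13 + 20)*(-12 - 1))*(-(-7)*0 + 181) = (7*(-13))*(-7*0 + 181) = -91*(0 + 181) = -91*181 = -16471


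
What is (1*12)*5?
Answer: 60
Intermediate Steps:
(1*12)*5 = 12*5 = 60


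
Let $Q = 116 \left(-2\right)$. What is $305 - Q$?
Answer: $537$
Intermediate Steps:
$Q = -232$
$305 - Q = 305 - -232 = 305 + 232 = 537$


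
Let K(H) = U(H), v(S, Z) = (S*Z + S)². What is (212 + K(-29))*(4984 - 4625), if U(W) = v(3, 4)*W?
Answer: -2266367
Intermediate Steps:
v(S, Z) = (S + S*Z)²
U(W) = 225*W (U(W) = (3²*(1 + 4)²)*W = (9*5²)*W = (9*25)*W = 225*W)
K(H) = 225*H
(212 + K(-29))*(4984 - 4625) = (212 + 225*(-29))*(4984 - 4625) = (212 - 6525)*359 = -6313*359 = -2266367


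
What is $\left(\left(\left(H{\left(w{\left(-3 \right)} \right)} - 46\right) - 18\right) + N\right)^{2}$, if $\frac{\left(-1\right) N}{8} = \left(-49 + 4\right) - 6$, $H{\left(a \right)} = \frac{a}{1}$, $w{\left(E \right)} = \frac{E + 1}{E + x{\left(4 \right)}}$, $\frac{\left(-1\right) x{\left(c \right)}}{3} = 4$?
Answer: $\frac{26646244}{225} \approx 1.1843 \cdot 10^{5}$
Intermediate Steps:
$x{\left(c \right)} = -12$ ($x{\left(c \right)} = \left(-3\right) 4 = -12$)
$w{\left(E \right)} = \frac{1 + E}{-12 + E}$ ($w{\left(E \right)} = \frac{E + 1}{E - 12} = \frac{1 + E}{-12 + E}$)
$H{\left(a \right)} = a$ ($H{\left(a \right)} = a 1 = a$)
$N = 408$ ($N = - 8 \left(\left(-49 + 4\right) - 6\right) = - 8 \left(-45 - 6\right) = \left(-8\right) \left(-51\right) = 408$)
$\left(\left(\left(H{\left(w{\left(-3 \right)} \right)} - 46\right) - 18\right) + N\right)^{2} = \left(\left(\left(\frac{1 - 3}{-12 - 3} - 46\right) - 18\right) + 408\right)^{2} = \left(\left(\left(\frac{1}{-15} \left(-2\right) - 46\right) - 18\right) + 408\right)^{2} = \left(\left(\left(\left(- \frac{1}{15}\right) \left(-2\right) - 46\right) - 18\right) + 408\right)^{2} = \left(\left(\left(\frac{2}{15} - 46\right) - 18\right) + 408\right)^{2} = \left(\left(- \frac{688}{15} - 18\right) + 408\right)^{2} = \left(- \frac{958}{15} + 408\right)^{2} = \left(\frac{5162}{15}\right)^{2} = \frac{26646244}{225}$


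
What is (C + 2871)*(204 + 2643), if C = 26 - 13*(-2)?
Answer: 8321781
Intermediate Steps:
C = 52 (C = 26 + 26 = 52)
(C + 2871)*(204 + 2643) = (52 + 2871)*(204 + 2643) = 2923*2847 = 8321781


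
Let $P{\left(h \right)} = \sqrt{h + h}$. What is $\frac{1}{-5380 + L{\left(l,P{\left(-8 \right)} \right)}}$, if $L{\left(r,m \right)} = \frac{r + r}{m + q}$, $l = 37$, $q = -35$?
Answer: $- \frac{3339585}{17973937138} + \frac{74 i}{8986968569} \approx -0.0001858 + 8.2341 \cdot 10^{-9} i$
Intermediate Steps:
$P{\left(h \right)} = \sqrt{2} \sqrt{h}$ ($P{\left(h \right)} = \sqrt{2 h} = \sqrt{2} \sqrt{h}$)
$L{\left(r,m \right)} = \frac{2 r}{-35 + m}$ ($L{\left(r,m \right)} = \frac{r + r}{m - 35} = \frac{2 r}{-35 + m}$)
$\frac{1}{-5380 + L{\left(l,P{\left(-8 \right)} \right)}} = \frac{1}{-5380 + 2 \cdot 37 \frac{1}{-35 + \sqrt{2} \sqrt{-8}}} = \frac{1}{-5380 + 2 \cdot 37 \frac{1}{-35 + \sqrt{2} \cdot 2 i \sqrt{2}}} = \frac{1}{-5380 + 2 \cdot 37 \frac{1}{-35 + 4 i}} = \frac{1}{-5380 + 2 \cdot 37 \frac{-35 - 4 i}{1241}} = \frac{1}{-5380 - \left(\frac{2590}{1241} + \frac{296 i}{1241}\right)} = \frac{1}{- \frac{6679170}{1241} - \frac{296 i}{1241}} = \frac{1241 \left(- \frac{6679170}{1241} + \frac{296 i}{1241}\right)}{35947874276}$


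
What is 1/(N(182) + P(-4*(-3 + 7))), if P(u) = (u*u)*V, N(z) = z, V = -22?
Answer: -1/5450 ≈ -0.00018349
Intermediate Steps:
P(u) = -22*u**2 (P(u) = (u*u)*(-22) = u**2*(-22) = -22*u**2)
1/(N(182) + P(-4*(-3 + 7))) = 1/(182 - 22*16*(-3 + 7)**2) = 1/(182 - 22*(-4*4)**2) = 1/(182 - 22*(-16)**2) = 1/(182 - 22*256) = 1/(182 - 5632) = 1/(-5450) = -1/5450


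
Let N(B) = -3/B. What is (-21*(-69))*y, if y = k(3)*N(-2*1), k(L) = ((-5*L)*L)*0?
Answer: 0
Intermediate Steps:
k(L) = 0 (k(L) = -5*L²*0 = 0)
y = 0 (y = 0*(-3/((-2*1))) = 0*(-3/(-2)) = 0*(-3*(-½)) = 0*(3/2) = 0)
(-21*(-69))*y = -21*(-69)*0 = 1449*0 = 0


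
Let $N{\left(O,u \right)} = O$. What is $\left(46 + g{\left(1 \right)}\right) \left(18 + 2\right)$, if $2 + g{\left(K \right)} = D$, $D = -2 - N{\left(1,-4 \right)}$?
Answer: $820$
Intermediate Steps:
$D = -3$ ($D = -2 - 1 = -3$)
$g{\left(K \right)} = -5$ ($g{\left(K \right)} = -2 - 3 = -5$)
$\left(46 + g{\left(1 \right)}\right) \left(18 + 2\right) = \left(46 - 5\right) \left(18 + 2\right) = 41 \cdot 20 = 820$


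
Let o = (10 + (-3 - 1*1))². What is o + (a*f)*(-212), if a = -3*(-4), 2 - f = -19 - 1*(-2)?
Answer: -48300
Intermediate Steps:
f = 19 (f = 2 - (-19 - 1*(-2)) = 2 - (-19 + 2) = 2 - 1*(-17) = 2 + 17 = 19)
o = 36 (o = (10 + (-3 - 1))² = (10 - 4)² = 6² = 36)
a = 12
o + (a*f)*(-212) = 36 + (12*19)*(-212) = 36 + 228*(-212) = 36 - 48336 = -48300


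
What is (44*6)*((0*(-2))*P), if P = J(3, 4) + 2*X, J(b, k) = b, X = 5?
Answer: 0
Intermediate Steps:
P = 13 (P = 3 + 2*5 = 3 + 10 = 13)
(44*6)*((0*(-2))*P) = (44*6)*((0*(-2))*13) = 264*(0*13) = 264*0 = 0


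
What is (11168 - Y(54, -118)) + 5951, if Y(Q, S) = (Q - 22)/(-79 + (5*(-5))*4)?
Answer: 3064333/179 ≈ 17119.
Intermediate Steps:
Y(Q, S) = 22/179 - Q/179 (Y(Q, S) = (-22 + Q)/(-79 - 25*4) = (-22 + Q)/(-79 - 100) = (-22 + Q)/(-179) = (-22 + Q)*(-1/179) = 22/179 - Q/179)
(11168 - Y(54, -118)) + 5951 = (11168 - (22/179 - 1/179*54)) + 5951 = (11168 - (22/179 - 54/179)) + 5951 = (11168 - 1*(-32/179)) + 5951 = (11168 + 32/179) + 5951 = 1999104/179 + 5951 = 3064333/179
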